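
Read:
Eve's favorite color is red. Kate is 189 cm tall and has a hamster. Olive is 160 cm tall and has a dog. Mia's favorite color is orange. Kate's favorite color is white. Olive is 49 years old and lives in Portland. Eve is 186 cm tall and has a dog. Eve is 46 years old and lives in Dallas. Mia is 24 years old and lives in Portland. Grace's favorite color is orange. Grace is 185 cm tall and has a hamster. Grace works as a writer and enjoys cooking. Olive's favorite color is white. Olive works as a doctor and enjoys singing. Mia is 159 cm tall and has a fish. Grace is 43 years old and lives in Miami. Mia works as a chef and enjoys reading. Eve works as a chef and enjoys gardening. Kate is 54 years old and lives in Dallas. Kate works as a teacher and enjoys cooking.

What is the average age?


Sum=216, n=5, avg=43.2

43.2


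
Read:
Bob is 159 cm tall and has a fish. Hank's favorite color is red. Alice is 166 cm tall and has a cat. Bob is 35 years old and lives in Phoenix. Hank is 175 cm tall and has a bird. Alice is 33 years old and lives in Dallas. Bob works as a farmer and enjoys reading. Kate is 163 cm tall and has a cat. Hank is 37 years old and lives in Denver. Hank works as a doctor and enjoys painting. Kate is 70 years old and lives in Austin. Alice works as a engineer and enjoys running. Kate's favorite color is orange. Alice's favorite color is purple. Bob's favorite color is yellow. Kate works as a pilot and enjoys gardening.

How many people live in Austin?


Count in Austin: 1

1


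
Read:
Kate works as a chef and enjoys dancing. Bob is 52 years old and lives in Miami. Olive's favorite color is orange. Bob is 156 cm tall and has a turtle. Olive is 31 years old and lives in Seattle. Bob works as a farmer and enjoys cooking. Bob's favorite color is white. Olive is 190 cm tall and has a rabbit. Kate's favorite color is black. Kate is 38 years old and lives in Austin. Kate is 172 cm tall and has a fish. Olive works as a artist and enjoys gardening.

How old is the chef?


The chef is Kate, age 38

38


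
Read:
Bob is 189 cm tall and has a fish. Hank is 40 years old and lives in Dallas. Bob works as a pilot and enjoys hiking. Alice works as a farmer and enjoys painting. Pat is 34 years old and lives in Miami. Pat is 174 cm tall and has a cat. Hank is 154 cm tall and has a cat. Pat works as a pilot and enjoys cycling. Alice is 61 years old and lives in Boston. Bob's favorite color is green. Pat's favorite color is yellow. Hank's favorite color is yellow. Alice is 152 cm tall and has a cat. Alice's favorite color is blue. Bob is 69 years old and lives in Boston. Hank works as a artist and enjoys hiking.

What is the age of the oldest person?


Oldest: Bob at 69

69


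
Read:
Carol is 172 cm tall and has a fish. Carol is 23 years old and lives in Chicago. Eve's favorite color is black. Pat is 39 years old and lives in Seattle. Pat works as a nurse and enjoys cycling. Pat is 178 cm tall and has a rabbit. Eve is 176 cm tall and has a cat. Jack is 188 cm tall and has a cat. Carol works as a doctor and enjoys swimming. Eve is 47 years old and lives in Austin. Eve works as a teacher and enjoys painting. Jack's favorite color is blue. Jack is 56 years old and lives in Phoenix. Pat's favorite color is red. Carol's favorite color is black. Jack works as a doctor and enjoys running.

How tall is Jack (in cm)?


Jack is 188 cm tall

188


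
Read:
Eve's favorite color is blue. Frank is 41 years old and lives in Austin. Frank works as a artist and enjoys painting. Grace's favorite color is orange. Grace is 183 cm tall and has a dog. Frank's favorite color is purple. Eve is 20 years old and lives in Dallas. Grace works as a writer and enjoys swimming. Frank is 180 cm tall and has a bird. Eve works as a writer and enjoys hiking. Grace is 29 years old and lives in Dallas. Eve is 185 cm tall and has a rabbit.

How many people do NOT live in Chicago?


Not in Chicago: 3

3


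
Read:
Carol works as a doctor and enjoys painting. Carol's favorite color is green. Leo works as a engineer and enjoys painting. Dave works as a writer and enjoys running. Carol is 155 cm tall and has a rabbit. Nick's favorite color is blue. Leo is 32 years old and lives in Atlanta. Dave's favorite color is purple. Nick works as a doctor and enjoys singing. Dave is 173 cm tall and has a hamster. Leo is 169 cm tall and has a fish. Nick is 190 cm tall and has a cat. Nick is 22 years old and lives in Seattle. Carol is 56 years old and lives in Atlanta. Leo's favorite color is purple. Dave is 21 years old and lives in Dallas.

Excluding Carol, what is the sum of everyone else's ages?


Sum (excluding Carol): 75

75


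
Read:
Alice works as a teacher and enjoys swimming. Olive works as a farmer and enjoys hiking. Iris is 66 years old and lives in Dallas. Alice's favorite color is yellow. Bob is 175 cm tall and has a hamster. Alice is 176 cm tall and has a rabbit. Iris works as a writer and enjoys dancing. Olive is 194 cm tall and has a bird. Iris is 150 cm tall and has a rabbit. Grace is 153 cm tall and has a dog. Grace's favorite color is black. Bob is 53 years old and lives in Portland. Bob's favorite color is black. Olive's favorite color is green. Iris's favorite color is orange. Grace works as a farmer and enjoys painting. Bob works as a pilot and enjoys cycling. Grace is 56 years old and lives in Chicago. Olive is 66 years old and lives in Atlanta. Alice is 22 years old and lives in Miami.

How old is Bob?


Bob is 53 years old

53


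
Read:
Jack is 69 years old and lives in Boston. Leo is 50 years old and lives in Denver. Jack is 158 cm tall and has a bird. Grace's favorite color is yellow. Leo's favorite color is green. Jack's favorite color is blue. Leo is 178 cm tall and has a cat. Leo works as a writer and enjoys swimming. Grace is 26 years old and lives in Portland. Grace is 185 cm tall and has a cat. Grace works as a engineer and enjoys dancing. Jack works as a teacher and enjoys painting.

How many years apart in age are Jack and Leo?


69 vs 50, diff = 19

19


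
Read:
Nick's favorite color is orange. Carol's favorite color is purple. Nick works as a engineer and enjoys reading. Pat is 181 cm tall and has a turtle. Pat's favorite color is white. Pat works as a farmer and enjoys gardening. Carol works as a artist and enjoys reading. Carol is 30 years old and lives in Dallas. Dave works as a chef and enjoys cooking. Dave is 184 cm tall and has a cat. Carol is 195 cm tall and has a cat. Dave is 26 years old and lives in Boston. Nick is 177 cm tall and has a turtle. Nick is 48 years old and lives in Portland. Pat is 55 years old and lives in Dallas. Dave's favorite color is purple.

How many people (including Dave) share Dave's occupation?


Dave is a chef. Count = 1

1


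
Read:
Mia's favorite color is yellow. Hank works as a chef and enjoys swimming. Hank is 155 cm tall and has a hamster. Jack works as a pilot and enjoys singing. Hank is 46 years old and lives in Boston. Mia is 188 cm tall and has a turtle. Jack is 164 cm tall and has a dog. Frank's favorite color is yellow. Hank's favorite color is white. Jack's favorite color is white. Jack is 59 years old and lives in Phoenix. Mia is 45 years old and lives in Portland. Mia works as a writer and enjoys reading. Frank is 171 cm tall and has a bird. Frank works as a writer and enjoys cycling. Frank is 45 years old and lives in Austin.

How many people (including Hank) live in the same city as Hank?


Hank lives in Boston. Count = 1

1


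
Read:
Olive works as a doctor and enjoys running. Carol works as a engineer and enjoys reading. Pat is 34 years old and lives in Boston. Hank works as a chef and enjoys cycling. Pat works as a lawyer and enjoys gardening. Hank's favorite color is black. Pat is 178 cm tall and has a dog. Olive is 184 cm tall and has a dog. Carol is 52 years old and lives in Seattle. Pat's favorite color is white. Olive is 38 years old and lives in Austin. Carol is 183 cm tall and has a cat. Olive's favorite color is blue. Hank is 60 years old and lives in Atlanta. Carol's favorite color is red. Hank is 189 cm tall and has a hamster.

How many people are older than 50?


Filter: 2

2


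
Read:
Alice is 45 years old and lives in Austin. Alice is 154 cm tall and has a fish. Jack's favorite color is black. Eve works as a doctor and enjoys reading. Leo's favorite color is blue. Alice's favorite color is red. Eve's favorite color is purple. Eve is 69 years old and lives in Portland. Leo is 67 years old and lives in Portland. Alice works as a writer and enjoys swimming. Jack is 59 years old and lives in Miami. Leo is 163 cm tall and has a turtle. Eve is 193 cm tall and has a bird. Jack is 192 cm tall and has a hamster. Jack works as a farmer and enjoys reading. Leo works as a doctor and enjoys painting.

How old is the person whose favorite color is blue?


Person with favorite color=blue is Leo, age 67

67


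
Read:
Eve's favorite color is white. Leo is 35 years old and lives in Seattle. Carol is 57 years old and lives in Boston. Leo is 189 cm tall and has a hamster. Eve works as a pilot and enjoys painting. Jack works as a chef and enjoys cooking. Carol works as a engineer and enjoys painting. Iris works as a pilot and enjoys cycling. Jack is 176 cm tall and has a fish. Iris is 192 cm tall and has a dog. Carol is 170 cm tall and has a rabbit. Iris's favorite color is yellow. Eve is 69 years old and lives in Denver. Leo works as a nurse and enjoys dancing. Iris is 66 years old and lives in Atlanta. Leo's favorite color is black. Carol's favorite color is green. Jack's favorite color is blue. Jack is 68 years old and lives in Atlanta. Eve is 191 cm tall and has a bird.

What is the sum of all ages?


57+66+68+35+69 = 295

295


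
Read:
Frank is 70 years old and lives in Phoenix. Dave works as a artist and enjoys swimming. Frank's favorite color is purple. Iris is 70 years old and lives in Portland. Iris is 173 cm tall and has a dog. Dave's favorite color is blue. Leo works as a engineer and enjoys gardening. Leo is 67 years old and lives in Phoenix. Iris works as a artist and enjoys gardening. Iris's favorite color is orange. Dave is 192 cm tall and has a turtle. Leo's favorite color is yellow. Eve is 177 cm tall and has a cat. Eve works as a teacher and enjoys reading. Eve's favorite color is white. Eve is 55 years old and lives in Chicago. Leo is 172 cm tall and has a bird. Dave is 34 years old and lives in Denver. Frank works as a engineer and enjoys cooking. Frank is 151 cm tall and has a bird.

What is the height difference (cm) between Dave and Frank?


|192 - 151| = 41

41


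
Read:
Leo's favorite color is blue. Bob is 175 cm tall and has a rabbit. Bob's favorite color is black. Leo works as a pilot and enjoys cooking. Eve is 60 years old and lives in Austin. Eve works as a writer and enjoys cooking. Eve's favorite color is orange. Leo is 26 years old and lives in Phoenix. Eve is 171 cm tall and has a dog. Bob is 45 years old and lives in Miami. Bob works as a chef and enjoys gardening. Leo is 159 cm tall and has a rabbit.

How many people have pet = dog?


Count: 1

1


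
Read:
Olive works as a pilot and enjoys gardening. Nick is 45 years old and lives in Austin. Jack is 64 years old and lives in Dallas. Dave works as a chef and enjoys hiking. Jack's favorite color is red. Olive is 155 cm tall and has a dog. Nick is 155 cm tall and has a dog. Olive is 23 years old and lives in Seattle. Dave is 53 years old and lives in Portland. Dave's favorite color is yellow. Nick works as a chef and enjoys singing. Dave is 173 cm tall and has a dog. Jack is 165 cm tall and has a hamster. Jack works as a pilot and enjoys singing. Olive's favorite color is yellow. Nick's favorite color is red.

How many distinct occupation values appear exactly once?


Unique occupation values: 0

0


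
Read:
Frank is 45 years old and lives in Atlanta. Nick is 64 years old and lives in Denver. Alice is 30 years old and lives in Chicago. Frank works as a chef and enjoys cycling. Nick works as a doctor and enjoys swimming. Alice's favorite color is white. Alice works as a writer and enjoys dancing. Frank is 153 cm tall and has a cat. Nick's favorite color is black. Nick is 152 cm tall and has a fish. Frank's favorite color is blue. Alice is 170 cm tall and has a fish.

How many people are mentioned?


People: Frank, Nick, Alice. Count = 3

3


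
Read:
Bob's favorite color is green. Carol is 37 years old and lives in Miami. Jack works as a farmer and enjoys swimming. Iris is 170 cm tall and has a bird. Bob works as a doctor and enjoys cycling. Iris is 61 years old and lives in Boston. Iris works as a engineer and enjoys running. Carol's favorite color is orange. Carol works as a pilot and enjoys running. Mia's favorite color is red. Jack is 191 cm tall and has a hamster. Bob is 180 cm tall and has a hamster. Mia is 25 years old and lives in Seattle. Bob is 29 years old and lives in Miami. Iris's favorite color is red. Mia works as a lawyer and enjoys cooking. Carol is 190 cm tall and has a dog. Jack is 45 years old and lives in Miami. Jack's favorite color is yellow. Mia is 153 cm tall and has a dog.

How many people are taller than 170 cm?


Taller than 170: 3

3


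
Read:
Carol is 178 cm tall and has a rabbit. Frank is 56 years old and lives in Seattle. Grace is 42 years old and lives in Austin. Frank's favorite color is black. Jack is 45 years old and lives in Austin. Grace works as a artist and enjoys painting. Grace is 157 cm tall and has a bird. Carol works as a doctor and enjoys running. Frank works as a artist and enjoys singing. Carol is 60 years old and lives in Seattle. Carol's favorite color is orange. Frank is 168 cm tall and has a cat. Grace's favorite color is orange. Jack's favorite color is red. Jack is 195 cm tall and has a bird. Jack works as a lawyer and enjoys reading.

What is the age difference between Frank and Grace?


|56 - 42| = 14

14


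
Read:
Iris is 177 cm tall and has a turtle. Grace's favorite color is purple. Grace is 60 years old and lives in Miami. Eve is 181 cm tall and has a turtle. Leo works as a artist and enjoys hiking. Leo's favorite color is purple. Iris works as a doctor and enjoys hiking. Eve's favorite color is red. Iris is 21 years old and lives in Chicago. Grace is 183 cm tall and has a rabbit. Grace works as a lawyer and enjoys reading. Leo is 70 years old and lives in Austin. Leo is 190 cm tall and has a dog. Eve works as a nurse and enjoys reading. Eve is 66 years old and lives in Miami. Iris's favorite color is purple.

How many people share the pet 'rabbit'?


Count: 1

1


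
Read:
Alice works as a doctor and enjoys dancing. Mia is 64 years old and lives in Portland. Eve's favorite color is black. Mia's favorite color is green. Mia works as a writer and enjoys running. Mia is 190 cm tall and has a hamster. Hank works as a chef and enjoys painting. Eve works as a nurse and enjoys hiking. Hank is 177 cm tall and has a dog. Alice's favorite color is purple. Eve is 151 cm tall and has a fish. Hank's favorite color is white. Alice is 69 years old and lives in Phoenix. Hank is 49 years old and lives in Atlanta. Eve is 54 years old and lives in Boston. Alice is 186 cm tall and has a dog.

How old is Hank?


Hank is 49 years old

49


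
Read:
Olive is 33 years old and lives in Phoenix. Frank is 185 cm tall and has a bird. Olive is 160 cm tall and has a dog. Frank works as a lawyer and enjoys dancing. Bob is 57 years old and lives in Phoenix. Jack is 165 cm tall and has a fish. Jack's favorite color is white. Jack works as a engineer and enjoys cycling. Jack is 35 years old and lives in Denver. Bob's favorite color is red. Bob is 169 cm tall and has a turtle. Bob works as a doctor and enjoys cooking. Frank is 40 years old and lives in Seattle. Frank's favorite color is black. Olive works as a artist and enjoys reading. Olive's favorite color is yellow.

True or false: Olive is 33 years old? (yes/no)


Olive is actually 33. yes

yes


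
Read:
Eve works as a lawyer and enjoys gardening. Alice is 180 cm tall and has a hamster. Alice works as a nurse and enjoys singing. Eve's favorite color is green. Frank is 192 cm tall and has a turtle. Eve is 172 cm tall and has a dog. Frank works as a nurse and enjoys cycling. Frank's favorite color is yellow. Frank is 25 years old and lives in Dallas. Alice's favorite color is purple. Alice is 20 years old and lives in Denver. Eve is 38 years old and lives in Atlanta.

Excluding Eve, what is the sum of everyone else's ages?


Sum (excluding Eve): 45

45


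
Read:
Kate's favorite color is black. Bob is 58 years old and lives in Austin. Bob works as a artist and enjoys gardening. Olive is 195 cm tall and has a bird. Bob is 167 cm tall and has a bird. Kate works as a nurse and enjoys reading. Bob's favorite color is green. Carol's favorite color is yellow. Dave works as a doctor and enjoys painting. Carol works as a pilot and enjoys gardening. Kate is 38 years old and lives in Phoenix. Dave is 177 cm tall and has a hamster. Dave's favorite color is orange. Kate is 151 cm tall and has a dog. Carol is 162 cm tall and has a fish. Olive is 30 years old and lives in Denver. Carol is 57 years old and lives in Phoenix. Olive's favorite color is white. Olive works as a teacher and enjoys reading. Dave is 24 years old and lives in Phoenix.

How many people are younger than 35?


Filter: 2

2


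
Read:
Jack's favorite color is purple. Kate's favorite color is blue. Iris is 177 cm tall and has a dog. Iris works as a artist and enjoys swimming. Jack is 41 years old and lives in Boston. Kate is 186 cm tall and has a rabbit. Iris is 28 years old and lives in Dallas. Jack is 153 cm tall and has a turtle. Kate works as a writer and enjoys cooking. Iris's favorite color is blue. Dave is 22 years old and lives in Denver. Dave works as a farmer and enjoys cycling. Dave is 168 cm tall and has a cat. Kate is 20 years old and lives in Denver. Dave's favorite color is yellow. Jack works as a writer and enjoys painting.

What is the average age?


Sum=111, n=4, avg=27.75

27.75


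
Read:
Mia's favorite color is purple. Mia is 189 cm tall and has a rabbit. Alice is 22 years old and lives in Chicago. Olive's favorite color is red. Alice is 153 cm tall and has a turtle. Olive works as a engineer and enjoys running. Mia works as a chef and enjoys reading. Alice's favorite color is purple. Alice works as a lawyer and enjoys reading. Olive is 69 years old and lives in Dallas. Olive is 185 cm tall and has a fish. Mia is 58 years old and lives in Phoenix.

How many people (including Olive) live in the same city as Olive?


Olive lives in Dallas. Count = 1

1


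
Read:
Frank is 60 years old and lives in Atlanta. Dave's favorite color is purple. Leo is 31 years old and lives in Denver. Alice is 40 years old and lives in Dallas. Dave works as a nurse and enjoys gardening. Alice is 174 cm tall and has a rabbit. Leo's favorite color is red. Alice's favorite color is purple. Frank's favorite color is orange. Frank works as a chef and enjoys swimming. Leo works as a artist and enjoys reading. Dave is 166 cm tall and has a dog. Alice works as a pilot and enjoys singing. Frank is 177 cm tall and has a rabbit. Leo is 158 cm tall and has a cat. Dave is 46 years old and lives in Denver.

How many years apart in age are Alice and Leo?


40 vs 31, diff = 9

9


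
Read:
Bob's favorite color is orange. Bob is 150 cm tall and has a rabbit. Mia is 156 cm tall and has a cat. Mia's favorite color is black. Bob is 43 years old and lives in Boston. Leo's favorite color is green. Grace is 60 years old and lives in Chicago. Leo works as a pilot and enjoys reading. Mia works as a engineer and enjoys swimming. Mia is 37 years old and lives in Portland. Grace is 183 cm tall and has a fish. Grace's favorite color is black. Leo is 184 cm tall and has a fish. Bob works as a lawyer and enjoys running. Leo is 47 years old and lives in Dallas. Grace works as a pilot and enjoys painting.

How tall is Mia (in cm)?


Mia is 156 cm tall

156


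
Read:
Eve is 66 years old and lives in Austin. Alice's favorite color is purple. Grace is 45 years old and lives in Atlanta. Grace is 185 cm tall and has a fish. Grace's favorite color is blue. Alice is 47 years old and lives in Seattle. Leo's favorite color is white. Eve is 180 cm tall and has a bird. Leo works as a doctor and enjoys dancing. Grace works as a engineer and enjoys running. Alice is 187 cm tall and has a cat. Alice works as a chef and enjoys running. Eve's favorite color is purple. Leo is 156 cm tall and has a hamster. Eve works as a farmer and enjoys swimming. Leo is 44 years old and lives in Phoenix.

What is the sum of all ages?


66+47+44+45 = 202

202


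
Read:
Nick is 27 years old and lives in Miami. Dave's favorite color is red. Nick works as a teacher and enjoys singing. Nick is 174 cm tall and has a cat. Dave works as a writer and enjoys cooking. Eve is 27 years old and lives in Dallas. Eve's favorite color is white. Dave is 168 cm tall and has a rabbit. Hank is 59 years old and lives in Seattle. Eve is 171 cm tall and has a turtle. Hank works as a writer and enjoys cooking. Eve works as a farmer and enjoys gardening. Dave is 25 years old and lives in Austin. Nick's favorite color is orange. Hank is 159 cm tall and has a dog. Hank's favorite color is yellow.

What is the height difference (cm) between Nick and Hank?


|174 - 159| = 15

15


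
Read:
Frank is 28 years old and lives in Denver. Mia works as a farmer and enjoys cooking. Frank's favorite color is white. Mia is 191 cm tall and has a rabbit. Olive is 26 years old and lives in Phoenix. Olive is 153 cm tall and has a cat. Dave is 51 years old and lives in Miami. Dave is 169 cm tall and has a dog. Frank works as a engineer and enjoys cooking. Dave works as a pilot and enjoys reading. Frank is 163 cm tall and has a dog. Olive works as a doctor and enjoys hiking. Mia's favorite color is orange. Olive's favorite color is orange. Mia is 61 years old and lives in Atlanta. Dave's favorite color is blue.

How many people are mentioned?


People: Mia, Olive, Frank, Dave. Count = 4

4


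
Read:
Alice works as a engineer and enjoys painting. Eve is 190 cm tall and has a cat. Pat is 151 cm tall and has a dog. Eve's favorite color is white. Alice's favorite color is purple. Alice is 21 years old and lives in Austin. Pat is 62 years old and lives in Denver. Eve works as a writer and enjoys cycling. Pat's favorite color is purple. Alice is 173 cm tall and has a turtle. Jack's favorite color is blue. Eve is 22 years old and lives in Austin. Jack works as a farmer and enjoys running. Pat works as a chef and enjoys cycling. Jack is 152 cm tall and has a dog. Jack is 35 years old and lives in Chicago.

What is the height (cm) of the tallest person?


Tallest: Eve at 190 cm

190


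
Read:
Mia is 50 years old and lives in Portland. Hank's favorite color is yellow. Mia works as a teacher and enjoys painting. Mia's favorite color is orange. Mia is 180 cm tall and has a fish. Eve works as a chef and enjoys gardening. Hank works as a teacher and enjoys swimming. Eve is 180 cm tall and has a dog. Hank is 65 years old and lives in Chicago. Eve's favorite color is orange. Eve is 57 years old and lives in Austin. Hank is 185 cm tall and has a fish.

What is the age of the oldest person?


Oldest: Hank at 65

65


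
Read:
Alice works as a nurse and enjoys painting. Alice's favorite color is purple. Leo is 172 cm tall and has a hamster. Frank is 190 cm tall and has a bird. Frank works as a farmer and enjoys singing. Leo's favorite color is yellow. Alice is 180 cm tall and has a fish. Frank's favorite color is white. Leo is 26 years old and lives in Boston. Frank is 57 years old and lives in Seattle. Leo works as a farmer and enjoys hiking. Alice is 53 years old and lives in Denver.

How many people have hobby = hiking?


Count: 1

1


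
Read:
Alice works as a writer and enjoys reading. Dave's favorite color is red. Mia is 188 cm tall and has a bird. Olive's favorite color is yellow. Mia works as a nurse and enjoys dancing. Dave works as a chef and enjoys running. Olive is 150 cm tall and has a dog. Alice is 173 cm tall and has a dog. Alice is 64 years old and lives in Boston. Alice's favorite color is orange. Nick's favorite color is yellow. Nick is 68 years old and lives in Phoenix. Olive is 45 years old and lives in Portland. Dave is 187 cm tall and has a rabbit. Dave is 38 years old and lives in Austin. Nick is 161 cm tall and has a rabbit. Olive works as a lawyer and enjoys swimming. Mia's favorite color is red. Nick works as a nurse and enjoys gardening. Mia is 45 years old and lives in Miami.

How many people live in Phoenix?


Count in Phoenix: 1

1


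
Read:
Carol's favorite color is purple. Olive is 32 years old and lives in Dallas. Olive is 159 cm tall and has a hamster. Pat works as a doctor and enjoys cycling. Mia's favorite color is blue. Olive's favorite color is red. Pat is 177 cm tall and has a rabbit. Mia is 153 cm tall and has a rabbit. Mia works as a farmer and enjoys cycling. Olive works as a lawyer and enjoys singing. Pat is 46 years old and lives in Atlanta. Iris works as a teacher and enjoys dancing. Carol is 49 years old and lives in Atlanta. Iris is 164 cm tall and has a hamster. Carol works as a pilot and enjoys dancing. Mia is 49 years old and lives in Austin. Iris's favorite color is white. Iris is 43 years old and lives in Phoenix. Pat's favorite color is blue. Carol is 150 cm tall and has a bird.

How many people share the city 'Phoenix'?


Count: 1

1


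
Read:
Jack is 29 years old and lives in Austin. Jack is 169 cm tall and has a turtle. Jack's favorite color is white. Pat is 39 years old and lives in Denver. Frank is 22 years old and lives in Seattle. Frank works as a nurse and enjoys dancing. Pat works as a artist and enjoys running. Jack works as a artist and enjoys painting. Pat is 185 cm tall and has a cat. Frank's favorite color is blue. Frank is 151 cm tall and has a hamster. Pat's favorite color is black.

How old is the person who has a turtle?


Person with turtle is Jack, age 29

29


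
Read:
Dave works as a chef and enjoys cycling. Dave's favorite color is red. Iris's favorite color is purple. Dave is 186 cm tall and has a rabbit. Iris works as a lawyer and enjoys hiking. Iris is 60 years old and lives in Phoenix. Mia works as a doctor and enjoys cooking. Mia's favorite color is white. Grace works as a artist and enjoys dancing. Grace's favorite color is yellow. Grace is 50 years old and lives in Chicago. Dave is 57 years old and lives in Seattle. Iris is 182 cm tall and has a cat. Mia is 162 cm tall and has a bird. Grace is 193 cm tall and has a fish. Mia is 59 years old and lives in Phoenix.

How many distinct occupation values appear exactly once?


Unique occupation values: 4

4


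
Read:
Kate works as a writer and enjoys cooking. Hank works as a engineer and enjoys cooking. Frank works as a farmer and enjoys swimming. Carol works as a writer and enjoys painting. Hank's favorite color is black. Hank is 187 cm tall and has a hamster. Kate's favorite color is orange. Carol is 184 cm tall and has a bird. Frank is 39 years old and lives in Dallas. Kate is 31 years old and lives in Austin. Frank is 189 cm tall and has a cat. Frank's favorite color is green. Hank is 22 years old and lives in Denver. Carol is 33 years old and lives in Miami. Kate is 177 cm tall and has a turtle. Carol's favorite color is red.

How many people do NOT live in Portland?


Not in Portland: 4

4


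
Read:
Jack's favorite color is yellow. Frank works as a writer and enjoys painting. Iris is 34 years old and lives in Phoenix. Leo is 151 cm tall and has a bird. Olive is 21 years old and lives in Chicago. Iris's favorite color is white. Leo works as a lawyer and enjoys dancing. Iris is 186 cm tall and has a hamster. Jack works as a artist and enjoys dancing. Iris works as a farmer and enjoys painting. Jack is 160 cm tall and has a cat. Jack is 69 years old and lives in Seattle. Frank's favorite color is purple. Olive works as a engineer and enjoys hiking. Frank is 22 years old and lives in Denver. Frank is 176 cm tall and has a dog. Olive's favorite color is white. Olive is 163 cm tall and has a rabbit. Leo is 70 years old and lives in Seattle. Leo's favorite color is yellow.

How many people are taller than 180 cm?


Taller than 180: 1

1


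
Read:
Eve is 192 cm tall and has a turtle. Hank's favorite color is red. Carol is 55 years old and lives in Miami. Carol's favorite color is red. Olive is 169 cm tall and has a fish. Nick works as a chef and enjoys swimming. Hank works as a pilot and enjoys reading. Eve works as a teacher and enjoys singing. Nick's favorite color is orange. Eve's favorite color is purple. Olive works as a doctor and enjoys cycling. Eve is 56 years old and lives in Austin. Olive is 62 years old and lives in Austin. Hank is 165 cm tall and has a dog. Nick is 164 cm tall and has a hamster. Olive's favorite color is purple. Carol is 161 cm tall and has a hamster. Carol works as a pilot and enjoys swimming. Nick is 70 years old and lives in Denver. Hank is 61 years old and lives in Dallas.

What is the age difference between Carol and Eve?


|55 - 56| = 1

1


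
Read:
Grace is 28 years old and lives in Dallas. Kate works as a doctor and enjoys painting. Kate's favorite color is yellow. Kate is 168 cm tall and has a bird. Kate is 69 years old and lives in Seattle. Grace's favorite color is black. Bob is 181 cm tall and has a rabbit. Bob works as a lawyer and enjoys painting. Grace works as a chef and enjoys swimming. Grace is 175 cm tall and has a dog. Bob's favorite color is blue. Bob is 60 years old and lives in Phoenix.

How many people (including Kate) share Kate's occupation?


Kate is a doctor. Count = 1

1


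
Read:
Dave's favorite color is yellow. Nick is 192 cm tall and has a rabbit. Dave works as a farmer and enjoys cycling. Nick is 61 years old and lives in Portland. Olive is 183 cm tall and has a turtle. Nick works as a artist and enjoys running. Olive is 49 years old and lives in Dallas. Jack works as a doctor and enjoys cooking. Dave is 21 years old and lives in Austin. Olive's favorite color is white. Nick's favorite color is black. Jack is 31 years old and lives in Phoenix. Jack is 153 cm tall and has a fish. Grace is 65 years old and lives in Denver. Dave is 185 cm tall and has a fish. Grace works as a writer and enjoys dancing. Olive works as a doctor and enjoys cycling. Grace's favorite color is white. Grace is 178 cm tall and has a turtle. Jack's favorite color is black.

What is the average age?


Sum=227, n=5, avg=45.4

45.4


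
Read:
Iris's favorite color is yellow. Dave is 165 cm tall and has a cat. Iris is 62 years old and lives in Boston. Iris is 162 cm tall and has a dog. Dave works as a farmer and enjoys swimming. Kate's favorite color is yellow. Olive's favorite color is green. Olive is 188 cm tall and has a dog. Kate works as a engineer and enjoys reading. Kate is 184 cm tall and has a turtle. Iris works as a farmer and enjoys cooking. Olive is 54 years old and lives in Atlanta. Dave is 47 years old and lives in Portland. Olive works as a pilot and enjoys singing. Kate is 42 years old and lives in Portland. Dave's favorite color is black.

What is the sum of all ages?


47+54+42+62 = 205

205


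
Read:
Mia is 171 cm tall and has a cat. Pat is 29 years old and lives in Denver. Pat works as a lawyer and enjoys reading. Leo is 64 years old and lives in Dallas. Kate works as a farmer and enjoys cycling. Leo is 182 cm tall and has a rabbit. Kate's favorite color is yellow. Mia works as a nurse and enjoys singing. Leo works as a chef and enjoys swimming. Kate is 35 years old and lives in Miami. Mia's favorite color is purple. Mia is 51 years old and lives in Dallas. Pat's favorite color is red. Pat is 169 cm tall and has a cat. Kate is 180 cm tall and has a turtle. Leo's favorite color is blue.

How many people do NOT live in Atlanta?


Not in Atlanta: 4

4


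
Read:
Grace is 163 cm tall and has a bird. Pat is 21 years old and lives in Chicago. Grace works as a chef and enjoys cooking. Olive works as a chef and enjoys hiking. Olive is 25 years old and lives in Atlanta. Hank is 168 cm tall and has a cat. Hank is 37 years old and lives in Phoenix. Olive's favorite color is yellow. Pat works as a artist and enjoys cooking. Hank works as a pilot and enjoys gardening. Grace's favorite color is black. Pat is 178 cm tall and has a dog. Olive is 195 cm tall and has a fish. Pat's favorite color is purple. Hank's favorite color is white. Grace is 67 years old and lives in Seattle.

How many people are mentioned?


People: Grace, Hank, Olive, Pat. Count = 4

4


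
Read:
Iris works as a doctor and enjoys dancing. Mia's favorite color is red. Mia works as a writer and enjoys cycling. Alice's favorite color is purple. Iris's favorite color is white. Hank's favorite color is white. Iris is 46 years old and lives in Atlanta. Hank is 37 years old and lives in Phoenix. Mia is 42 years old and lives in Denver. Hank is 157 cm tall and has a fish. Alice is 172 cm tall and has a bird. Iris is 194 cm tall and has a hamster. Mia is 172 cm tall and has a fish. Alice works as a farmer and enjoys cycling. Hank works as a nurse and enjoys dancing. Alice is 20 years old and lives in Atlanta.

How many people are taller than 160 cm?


Taller than 160: 3

3


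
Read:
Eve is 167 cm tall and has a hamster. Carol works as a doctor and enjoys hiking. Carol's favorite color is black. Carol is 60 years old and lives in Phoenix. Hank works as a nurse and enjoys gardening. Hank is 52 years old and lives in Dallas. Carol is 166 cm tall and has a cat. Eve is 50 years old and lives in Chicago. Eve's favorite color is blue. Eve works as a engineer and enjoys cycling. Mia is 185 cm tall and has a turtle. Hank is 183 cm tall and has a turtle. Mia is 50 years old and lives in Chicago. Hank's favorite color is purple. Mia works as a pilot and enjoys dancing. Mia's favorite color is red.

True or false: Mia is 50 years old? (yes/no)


Mia is actually 50. yes

yes


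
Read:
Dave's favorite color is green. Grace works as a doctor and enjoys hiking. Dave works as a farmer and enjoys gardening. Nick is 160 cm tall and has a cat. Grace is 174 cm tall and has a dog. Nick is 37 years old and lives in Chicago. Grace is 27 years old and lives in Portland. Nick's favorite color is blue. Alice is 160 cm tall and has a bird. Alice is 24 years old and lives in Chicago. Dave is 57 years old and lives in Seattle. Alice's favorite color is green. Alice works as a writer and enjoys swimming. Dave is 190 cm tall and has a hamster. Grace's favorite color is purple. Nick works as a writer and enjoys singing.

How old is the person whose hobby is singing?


Person with hobby=singing is Nick, age 37

37


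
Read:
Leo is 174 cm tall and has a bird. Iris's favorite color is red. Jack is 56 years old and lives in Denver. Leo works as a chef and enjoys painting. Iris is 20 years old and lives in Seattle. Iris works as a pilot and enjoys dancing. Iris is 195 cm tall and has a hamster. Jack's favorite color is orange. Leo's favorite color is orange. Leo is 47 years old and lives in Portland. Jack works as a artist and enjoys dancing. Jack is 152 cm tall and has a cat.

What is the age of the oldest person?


Oldest: Jack at 56

56


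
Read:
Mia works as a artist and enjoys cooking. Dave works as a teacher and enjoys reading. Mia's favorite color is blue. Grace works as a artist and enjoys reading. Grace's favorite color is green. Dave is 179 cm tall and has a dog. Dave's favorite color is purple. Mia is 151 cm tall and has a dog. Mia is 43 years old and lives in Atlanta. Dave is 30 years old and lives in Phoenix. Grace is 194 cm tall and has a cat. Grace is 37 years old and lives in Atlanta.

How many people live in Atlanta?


Count in Atlanta: 2

2


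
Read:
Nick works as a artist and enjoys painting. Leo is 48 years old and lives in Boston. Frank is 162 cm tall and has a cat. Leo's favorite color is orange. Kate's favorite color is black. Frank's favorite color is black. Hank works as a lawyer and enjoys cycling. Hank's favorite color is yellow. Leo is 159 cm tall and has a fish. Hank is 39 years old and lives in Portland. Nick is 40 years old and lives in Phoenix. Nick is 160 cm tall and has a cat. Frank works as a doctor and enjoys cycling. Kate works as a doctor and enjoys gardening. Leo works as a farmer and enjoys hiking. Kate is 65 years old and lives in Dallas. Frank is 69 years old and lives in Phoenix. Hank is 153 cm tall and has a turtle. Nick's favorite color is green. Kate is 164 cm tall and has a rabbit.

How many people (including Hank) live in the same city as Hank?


Hank lives in Portland. Count = 1

1


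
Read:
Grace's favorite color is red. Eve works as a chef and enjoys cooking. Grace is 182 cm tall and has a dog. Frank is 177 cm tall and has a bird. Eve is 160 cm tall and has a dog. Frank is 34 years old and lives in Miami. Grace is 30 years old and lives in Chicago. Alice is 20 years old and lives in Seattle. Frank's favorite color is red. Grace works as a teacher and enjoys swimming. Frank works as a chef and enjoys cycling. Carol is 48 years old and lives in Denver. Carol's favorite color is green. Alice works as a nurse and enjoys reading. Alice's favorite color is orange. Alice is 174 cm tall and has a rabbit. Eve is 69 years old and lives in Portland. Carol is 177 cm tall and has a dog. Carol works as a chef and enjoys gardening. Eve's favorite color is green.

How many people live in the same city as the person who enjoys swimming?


Person with hobby swimming is Grace, city Chicago. Count = 1

1


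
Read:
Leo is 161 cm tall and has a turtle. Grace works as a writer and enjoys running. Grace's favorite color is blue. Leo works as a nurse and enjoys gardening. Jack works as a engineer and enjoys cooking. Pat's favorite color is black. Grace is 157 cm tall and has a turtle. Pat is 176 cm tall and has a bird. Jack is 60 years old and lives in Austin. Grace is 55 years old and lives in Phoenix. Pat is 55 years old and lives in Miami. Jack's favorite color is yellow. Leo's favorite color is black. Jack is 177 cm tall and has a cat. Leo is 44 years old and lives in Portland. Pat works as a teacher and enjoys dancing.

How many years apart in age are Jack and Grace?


60 vs 55, diff = 5

5


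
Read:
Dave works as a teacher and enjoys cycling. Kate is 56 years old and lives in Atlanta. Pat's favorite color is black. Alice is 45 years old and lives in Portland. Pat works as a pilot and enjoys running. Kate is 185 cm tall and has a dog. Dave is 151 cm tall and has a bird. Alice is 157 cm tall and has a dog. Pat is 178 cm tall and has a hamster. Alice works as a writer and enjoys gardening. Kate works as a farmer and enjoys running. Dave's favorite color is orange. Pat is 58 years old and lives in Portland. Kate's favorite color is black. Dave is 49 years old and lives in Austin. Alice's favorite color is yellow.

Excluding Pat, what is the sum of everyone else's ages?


Sum (excluding Pat): 150

150


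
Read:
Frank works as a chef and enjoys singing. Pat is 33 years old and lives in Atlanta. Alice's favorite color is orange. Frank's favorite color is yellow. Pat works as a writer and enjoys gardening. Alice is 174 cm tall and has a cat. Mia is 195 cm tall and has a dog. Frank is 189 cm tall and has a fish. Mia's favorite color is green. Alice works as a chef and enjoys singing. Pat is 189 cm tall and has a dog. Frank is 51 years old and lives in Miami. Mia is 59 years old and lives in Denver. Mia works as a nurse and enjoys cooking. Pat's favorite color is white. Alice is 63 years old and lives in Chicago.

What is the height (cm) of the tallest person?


Tallest: Mia at 195 cm

195


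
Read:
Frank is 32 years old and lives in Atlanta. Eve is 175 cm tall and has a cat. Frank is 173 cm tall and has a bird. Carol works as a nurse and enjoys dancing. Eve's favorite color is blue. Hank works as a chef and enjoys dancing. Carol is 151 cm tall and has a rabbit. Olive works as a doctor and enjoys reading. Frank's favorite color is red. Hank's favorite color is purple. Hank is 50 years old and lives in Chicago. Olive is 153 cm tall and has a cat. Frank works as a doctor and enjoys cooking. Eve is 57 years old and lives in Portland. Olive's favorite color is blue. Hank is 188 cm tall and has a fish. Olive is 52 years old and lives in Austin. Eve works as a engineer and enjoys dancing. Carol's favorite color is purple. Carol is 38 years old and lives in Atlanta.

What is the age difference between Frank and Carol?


|32 - 38| = 6

6
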